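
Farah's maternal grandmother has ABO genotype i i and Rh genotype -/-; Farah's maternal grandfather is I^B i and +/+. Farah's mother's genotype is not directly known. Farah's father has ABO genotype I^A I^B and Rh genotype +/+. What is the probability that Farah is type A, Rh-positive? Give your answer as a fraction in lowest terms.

Farah's mother's ABO genotype from i i × I^B i: 1/2 I^B i, 1/2 i i.
Crossing each possibility with the father I^A I^B and summing P(type A): 1/2·1/4 + 1/2·1/2 = 3/8.
Similarly for Rh via the mother's Rh distribution: P(Rh+) = 1.
Independent loci: 3/8 × 1 = 3/8.

3/8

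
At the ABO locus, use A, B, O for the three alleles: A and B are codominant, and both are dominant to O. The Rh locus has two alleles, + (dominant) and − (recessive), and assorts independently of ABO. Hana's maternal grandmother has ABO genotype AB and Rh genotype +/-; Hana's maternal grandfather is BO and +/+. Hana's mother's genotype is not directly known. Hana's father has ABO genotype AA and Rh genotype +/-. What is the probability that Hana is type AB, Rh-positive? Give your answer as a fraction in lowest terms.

7/16

Hana's mother's ABO genotype from AB × BO: 1/4 AB, 1/4 AO, 1/4 BB, 1/4 BO.
Crossing each possibility with the father AA and summing P(type AB): 1/4·1/2 + 1/4·0 + 1/4·1 + 1/4·1/2 = 1/2.
Similarly for Rh via the mother's Rh distribution: P(Rh+) = 7/8.
Independent loci: 1/2 × 7/8 = 7/16.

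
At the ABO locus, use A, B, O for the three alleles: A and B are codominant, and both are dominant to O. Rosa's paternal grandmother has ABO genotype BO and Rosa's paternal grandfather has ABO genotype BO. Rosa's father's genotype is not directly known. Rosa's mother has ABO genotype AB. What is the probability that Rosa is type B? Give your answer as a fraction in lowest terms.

1/2

Rosa's father's ABO genotype from BO × BO: 1/4 BB, 1/2 BO, 1/4 OO.
Crossing each possibility with the mother AB and summing P(type B): 1/4·1/2 + 1/2·1/2 + 1/4·1/2 = 1/2.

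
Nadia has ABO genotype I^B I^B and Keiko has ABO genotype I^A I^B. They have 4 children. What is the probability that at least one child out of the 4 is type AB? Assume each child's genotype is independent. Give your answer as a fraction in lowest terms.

15/16

ABO cross I^B I^B × I^A I^B → 1/2 B, 1/2 AB.
So P(type AB) = 1/2 per child.
P(none) = (1/2)^4 = 1/16; P(at least one) = 1 − 1/16 = 15/16.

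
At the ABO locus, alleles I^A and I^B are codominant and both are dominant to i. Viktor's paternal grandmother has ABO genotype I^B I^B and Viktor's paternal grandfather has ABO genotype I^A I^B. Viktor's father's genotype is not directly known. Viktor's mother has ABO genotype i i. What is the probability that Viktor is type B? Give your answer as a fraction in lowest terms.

3/4

Viktor's father's ABO genotype from I^B I^B × I^A I^B: 1/2 I^A I^B, 1/2 I^B I^B.
Crossing each possibility with the mother i i and summing P(type B): 1/2·1/2 + 1/2·1 = 3/4.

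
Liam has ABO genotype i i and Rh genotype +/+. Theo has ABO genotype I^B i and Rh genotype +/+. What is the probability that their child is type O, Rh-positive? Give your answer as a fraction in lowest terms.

ABO cross i i × I^B i → offspring phenotypes: 1/2 O, 1/2 B.
Rh cross +/+ × +/+ → 1 Rh+.
Independent loci: P(type O, Rh-positive) = 1/2 × 1 = 1/2.

1/2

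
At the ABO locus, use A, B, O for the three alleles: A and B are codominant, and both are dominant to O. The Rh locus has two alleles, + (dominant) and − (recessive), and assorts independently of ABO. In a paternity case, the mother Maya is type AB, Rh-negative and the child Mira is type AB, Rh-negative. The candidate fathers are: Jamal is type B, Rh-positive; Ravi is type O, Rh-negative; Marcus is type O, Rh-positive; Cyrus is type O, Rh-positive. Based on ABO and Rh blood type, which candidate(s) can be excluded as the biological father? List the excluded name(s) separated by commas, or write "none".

A candidate is excluded only if no genotype consistent with his phenotype could produce a type AB, Rh-negative child with a type AB, Rh-negative mother.
Ravi (type O, Rh-): no genotype consistent with that phenotype can produce a type-AB Rh- child with a type-AB mother.
Marcus (type O, Rh+): no genotype consistent with that phenotype can produce a type-AB Rh- child with a type-AB mother.
Cyrus (type O, Rh+): no genotype consistent with that phenotype can produce a type-AB Rh- child with a type-AB mother.

Ravi, Marcus, Cyrus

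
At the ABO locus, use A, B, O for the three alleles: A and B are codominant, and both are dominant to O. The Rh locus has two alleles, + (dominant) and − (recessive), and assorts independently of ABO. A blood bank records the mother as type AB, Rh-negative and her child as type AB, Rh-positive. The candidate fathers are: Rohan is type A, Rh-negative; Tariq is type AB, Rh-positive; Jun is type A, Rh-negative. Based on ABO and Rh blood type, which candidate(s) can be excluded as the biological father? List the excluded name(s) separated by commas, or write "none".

Rohan, Jun

A candidate is excluded only if no genotype consistent with his phenotype could produce a type AB, Rh-positive child with a type AB, Rh-negative mother.
Rohan (type A, Rh-): no genotype consistent with that phenotype can produce a type-AB Rh+ child with a type-AB mother.
Jun (type A, Rh-): no genotype consistent with that phenotype can produce a type-AB Rh+ child with a type-AB mother.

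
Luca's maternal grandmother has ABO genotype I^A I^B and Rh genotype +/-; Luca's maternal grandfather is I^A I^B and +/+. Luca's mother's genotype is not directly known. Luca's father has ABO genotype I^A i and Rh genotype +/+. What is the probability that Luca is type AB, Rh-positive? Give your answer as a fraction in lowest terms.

1/4

Luca's mother's ABO genotype from I^A I^B × I^A I^B: 1/4 I^A I^A, 1/2 I^A I^B, 1/4 I^B I^B.
Crossing each possibility with the father I^A i and summing P(type AB): 1/4·0 + 1/2·1/4 + 1/4·1/2 = 1/4.
Similarly for Rh via the mother's Rh distribution: P(Rh+) = 1.
Independent loci: 1/4 × 1 = 1/4.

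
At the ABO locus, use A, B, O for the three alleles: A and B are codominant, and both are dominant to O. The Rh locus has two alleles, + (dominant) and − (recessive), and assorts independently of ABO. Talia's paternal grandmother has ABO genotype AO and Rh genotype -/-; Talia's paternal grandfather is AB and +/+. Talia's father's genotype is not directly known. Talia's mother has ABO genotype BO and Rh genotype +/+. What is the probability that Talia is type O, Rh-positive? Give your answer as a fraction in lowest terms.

Talia's father's ABO genotype from AO × AB: 1/4 AA, 1/4 AB, 1/4 AO, 1/4 BO.
Crossing each possibility with the mother BO and summing P(type O): 1/4·0 + 1/4·0 + 1/4·1/4 + 1/4·1/4 = 1/8.
Similarly for Rh via the father's Rh distribution: P(Rh+) = 1.
Independent loci: 1/8 × 1 = 1/8.

1/8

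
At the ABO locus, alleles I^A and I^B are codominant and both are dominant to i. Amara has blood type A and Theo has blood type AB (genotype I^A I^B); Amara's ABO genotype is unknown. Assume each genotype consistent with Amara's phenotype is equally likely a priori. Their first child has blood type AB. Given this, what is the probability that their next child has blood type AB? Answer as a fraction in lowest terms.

5/12

Possible genotypes: Amara ∈ {I^A I^A, I^A i}; Theo ∈ {I^A I^B}.
Weight each parental genotype pair by prior × P(type-AB child):
  I^A I^A × I^A I^B: posterior weight 2/3; P(next child type AB) = 1/2.
  I^A i × I^A I^B: posterior weight 1/3; P(next child type AB) = 1/4.
Weighted sum = 5/12.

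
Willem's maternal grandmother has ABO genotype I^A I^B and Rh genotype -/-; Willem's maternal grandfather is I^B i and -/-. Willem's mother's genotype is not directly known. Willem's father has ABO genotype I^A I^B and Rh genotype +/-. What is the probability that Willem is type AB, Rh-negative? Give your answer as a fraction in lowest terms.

Willem's mother's ABO genotype from I^A I^B × I^B i: 1/4 I^A I^B, 1/4 I^A i, 1/4 I^B I^B, 1/4 I^B i.
Crossing each possibility with the father I^A I^B and summing P(type AB): 1/4·1/2 + 1/4·1/4 + 1/4·1/2 + 1/4·1/4 = 3/8.
Similarly for Rh via the mother's Rh distribution: P(Rh-) = 1/2.
Independent loci: 3/8 × 1/2 = 3/16.

3/16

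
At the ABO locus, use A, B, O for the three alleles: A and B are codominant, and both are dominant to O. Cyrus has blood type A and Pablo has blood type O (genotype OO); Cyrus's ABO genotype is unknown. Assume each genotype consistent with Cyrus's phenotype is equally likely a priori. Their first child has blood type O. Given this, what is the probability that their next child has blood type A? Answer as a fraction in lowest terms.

Possible genotypes: Cyrus ∈ {AA, AO}; Pablo ∈ {OO}.
Weight each parental genotype pair by prior × P(type-O child):
  AO × OO: posterior weight 1; P(next child type A) = 1/2.
Weighted sum = 1/2.

1/2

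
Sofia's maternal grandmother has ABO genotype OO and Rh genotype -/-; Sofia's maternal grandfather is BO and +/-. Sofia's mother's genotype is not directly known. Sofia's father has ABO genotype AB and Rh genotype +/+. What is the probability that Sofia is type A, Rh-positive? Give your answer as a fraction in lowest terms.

Sofia's mother's ABO genotype from OO × BO: 1/2 BO, 1/2 OO.
Crossing each possibility with the father AB and summing P(type A): 1/2·1/4 + 1/2·1/2 = 3/8.
Similarly for Rh via the mother's Rh distribution: P(Rh+) = 1.
Independent loci: 3/8 × 1 = 3/8.

3/8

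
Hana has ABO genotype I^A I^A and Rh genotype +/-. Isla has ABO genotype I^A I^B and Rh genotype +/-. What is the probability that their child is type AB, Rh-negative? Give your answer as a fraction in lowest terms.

1/8

ABO cross I^A I^A × I^A I^B → offspring phenotypes: 1/2 A, 1/2 AB.
Rh cross +/- × +/- → 3/4 Rh+, 1/4 Rh-.
Independent loci: P(type AB, Rh-negative) = 1/2 × 1/4 = 1/8.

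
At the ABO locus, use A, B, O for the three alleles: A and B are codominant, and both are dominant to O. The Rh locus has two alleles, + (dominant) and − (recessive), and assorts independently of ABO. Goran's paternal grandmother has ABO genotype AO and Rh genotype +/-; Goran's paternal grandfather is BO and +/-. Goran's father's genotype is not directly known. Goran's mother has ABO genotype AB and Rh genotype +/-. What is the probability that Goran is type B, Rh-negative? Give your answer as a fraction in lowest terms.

Goran's father's ABO genotype from AO × BO: 1/4 AB, 1/4 AO, 1/4 BO, 1/4 OO.
Crossing each possibility with the mother AB and summing P(type B): 1/4·1/4 + 1/4·1/4 + 1/4·1/2 + 1/4·1/2 = 3/8.
Similarly for Rh via the father's Rh distribution: P(Rh-) = 1/4.
Independent loci: 3/8 × 1/4 = 3/32.

3/32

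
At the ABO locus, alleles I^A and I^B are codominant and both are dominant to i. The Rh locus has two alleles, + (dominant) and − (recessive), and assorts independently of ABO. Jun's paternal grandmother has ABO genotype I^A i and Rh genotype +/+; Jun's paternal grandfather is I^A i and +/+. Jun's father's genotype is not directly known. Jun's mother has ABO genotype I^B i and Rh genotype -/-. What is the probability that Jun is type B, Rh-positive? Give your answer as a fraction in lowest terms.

Jun's father's ABO genotype from I^A i × I^A i: 1/4 I^A I^A, 1/2 I^A i, 1/4 i i.
Crossing each possibility with the mother I^B i and summing P(type B): 1/4·0 + 1/2·1/4 + 1/4·1/2 = 1/4.
Similarly for Rh via the father's Rh distribution: P(Rh+) = 1.
Independent loci: 1/4 × 1 = 1/4.

1/4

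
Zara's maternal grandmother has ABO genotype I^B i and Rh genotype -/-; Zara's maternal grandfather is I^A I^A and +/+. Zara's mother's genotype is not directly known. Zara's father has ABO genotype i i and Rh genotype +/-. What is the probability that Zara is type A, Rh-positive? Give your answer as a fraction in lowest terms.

Zara's mother's ABO genotype from I^B i × I^A I^A: 1/2 I^A I^B, 1/2 I^A i.
Crossing each possibility with the father i i and summing P(type A): 1/2·1/2 + 1/2·1/2 = 1/2.
Similarly for Rh via the mother's Rh distribution: P(Rh+) = 3/4.
Independent loci: 1/2 × 3/4 = 3/8.

3/8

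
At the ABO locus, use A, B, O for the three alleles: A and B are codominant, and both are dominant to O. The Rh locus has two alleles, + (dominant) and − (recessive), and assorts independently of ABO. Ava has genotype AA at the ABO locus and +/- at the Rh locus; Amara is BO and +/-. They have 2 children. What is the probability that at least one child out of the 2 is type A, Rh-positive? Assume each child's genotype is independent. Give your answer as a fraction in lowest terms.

ABO cross AA × BO → 1/2 A, 1/2 AB.
Rh cross +/- × +/- → 3/4 Rh+, 1/4 Rh-; so P(type A, Rh-positive) = 1/2 × 3/4 = 3/8 per child.
P(none) = (5/8)^2 = 25/64; P(at least one) = 1 − 25/64 = 39/64.

39/64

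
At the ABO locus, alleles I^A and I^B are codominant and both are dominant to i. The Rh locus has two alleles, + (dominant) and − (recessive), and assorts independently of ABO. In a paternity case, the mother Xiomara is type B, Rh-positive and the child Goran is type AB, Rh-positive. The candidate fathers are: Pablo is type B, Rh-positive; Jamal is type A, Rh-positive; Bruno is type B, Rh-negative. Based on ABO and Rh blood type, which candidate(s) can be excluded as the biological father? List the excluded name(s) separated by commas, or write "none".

A candidate is excluded only if no genotype consistent with his phenotype could produce a type AB, Rh-positive child with a type B, Rh-positive mother.
Pablo (type B, Rh+): no genotype consistent with that phenotype can produce a type-AB Rh+ child with a type-B mother.
Bruno (type B, Rh-): no genotype consistent with that phenotype can produce a type-AB Rh+ child with a type-B mother.

Pablo, Bruno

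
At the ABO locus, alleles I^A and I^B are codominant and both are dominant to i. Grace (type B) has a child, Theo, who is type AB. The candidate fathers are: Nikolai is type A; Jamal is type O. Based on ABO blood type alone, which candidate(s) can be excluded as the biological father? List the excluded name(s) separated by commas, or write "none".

Jamal

A candidate is excluded only if no genotype consistent with his phenotype could produce a type AB child with a type B mother.
Jamal (type O): no genotype consistent with that phenotype can produce a type-AB child with a type-B mother.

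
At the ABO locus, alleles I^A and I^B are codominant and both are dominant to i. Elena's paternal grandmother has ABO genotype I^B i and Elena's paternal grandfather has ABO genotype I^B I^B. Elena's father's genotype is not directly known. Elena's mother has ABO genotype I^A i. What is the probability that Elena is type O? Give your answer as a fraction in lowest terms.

Elena's father's ABO genotype from I^B i × I^B I^B: 1/2 I^B I^B, 1/2 I^B i.
Crossing each possibility with the mother I^A i and summing P(type O): 1/2·0 + 1/2·1/4 = 1/8.

1/8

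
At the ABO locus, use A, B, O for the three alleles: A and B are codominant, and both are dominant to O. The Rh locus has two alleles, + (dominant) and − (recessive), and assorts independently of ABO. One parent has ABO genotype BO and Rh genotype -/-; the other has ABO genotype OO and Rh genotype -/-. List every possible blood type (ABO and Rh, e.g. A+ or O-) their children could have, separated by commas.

Gametes from BO × OO give offspring ABO genotypes BO, OO, i.e. phenotypes O, B.
Rh cross -/- × -/- → phenotypes Rh-.
Combining independently: O-, B-.

O-, B-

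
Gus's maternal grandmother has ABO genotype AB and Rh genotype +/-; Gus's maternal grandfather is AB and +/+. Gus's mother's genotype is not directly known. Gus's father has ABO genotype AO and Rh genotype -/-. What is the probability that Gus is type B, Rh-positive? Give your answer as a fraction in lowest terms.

Gus's mother's ABO genotype from AB × AB: 1/4 AA, 1/2 AB, 1/4 BB.
Crossing each possibility with the father AO and summing P(type B): 1/4·0 + 1/2·1/4 + 1/4·1/2 = 1/4.
Similarly for Rh via the mother's Rh distribution: P(Rh+) = 3/4.
Independent loci: 1/4 × 3/4 = 3/16.

3/16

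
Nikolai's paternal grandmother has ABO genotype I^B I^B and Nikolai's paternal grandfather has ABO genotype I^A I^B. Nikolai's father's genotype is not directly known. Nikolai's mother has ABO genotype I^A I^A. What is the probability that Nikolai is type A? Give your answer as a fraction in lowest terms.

1/4

Nikolai's father's ABO genotype from I^B I^B × I^A I^B: 1/2 I^A I^B, 1/2 I^B I^B.
Crossing each possibility with the mother I^A I^A and summing P(type A): 1/2·1/2 + 1/2·0 = 1/4.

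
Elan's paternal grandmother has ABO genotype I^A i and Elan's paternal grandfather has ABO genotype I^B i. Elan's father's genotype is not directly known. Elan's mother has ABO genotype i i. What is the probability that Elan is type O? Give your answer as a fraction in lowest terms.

Elan's father's ABO genotype from I^A i × I^B i: 1/4 I^A I^B, 1/4 I^A i, 1/4 I^B i, 1/4 i i.
Crossing each possibility with the mother i i and summing P(type O): 1/4·0 + 1/4·1/2 + 1/4·1/2 + 1/4·1 = 1/2.

1/2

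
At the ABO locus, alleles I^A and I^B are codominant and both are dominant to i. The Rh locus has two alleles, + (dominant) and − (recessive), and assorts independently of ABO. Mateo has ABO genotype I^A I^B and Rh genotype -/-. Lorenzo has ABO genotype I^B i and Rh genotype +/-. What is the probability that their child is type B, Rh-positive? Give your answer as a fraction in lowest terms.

1/4

ABO cross I^A I^B × I^B i → offspring phenotypes: 1/4 A, 1/2 B, 1/4 AB.
Rh cross -/- × +/- → 1/2 Rh+, 1/2 Rh-.
Independent loci: P(type B, Rh-positive) = 1/2 × 1/2 = 1/4.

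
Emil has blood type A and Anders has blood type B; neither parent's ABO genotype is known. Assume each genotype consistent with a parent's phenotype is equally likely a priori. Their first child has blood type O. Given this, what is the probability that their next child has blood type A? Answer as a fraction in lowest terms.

Possible genotypes: Emil ∈ {AA, AO}; Anders ∈ {BB, BO}.
Weight each parental genotype pair by prior × P(type-O child):
  AO × BO: posterior weight 1; P(next child type A) = 1/4.
Weighted sum = 1/4.

1/4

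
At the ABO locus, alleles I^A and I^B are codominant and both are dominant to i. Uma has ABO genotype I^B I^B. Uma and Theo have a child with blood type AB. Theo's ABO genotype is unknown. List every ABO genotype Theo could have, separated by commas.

I^A I^A, I^A I^B, I^A i

For each candidate genotype of Theo, check whether crossing it with I^B I^B can produce every observed child phenotype.
  I^A I^A → possible child types {AB} ✓
  I^A I^B → possible child types {B, AB} ✓
  I^A i → possible child types {B, AB} ✓
  I^B I^B → possible child types {B} ✗
  I^B i → possible child types {B} ✗
  i i → possible child types {B} ✗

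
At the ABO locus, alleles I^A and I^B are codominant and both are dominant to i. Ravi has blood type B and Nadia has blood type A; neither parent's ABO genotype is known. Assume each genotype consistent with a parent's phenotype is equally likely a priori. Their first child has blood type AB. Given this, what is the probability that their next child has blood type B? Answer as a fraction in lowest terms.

Possible genotypes: Ravi ∈ {I^B I^B, I^B i}; Nadia ∈ {I^A I^A, I^A i}.
Weight each parental genotype pair by prior × P(type-AB child):
  I^B I^B × I^A I^A: posterior weight 4/9; P(next child type B) = 0.
  I^B I^B × I^A i: posterior weight 2/9; P(next child type B) = 1/2.
  I^B i × I^A I^A: posterior weight 2/9; P(next child type B) = 0.
  I^B i × I^A i: posterior weight 1/9; P(next child type B) = 1/4.
Weighted sum = 5/36.

5/36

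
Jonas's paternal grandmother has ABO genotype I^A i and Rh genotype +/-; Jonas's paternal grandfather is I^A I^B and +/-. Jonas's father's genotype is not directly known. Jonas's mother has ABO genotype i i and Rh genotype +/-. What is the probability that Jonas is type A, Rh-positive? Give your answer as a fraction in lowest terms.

Jonas's father's ABO genotype from I^A i × I^A I^B: 1/4 I^A I^A, 1/4 I^A I^B, 1/4 I^A i, 1/4 I^B i.
Crossing each possibility with the mother i i and summing P(type A): 1/4·1 + 1/4·1/2 + 1/4·1/2 + 1/4·0 = 1/2.
Similarly for Rh via the father's Rh distribution: P(Rh+) = 3/4.
Independent loci: 1/2 × 3/4 = 3/8.

3/8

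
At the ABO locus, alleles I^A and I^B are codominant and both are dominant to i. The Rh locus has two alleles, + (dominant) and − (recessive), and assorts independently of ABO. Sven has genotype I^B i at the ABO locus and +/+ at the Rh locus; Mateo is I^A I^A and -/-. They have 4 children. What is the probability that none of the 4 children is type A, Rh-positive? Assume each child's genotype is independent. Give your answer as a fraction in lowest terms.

ABO cross I^B i × I^A I^A → 1/2 A, 1/2 AB.
Rh cross +/+ × -/- → 1 Rh+; so P(type A, Rh-positive) = 1/2 × 1 = 1/2 per child.
P(not type A, Rh-positive) = 1/2 for one child; (1/2)^4 = 1/16.

1/16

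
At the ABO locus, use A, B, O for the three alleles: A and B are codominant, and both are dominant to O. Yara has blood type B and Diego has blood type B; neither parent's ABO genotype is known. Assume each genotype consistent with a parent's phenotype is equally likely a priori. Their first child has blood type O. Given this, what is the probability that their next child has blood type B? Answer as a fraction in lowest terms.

3/4

Possible genotypes: Yara ∈ {BB, BO}; Diego ∈ {BB, BO}.
Weight each parental genotype pair by prior × P(type-O child):
  BO × BO: posterior weight 1; P(next child type B) = 3/4.
Weighted sum = 3/4.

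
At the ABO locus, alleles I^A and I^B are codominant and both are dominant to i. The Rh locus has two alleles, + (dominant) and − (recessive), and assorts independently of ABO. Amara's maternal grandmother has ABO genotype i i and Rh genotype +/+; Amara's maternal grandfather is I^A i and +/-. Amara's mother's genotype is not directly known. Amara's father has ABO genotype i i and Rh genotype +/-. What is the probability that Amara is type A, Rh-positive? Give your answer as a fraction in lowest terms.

Amara's mother's ABO genotype from i i × I^A i: 1/2 I^A i, 1/2 i i.
Crossing each possibility with the father i i and summing P(type A): 1/2·1/2 + 1/2·0 = 1/4.
Similarly for Rh via the mother's Rh distribution: P(Rh+) = 7/8.
Independent loci: 1/4 × 7/8 = 7/32.

7/32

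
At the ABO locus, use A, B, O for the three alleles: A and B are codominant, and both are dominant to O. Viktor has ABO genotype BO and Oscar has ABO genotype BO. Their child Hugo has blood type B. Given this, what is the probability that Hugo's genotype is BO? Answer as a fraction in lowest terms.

Cross BO × BO → 1/4 BB, 1/2 BO, 1/4 OO.
Type-B genotypes among offspring: BB (1/4), BO (1/2); total 3/4.
P(BO | type B) = (1/2) / (3/4) = 2/3.

2/3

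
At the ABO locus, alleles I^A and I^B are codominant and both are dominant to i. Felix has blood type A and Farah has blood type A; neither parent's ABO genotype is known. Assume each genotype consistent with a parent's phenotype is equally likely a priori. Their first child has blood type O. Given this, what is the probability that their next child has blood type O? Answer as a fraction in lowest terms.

Possible genotypes: Felix ∈ {I^A I^A, I^A i}; Farah ∈ {I^A I^A, I^A i}.
Weight each parental genotype pair by prior × P(type-O child):
  I^A i × I^A i: posterior weight 1; P(next child type O) = 1/4.
Weighted sum = 1/4.

1/4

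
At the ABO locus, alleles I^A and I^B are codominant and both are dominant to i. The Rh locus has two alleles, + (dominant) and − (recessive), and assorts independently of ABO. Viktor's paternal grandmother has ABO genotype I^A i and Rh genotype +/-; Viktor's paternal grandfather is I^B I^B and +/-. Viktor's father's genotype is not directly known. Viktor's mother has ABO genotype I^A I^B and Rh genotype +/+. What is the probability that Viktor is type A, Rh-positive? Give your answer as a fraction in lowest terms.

1/4

Viktor's father's ABO genotype from I^A i × I^B I^B: 1/2 I^A I^B, 1/2 I^B i.
Crossing each possibility with the mother I^A I^B and summing P(type A): 1/2·1/4 + 1/2·1/4 = 1/4.
Similarly for Rh via the father's Rh distribution: P(Rh+) = 1.
Independent loci: 1/4 × 1 = 1/4.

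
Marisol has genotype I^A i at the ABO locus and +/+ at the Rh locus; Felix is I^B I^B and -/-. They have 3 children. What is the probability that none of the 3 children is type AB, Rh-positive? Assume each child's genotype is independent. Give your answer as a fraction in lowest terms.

1/8

ABO cross I^A i × I^B I^B → 1/2 B, 1/2 AB.
Rh cross +/+ × -/- → 1 Rh+; so P(type AB, Rh-positive) = 1/2 × 1 = 1/2 per child.
P(not type AB, Rh-positive) = 1/2 for one child; (1/2)^3 = 1/8.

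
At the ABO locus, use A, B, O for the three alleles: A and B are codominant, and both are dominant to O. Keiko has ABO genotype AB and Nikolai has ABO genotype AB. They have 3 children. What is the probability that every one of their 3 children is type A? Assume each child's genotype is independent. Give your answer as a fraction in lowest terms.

1/64

ABO cross AB × AB → 1/4 A, 1/4 B, 1/2 AB.
So P(type A) = 1/4 per child.
All 3 independent: (1/4)^3 = 1/64.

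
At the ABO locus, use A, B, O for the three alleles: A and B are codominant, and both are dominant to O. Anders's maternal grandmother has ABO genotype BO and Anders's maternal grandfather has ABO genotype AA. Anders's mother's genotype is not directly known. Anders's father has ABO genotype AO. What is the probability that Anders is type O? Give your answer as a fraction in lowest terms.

1/8

Anders's mother's ABO genotype from BO × AA: 1/2 AB, 1/2 AO.
Crossing each possibility with the father AO and summing P(type O): 1/2·0 + 1/2·1/4 = 1/8.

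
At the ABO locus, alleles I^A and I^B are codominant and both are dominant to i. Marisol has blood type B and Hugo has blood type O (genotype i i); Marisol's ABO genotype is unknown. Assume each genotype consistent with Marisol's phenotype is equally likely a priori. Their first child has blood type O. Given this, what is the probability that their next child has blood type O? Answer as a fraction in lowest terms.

Possible genotypes: Marisol ∈ {I^B I^B, I^B i}; Hugo ∈ {i i}.
Weight each parental genotype pair by prior × P(type-O child):
  I^B i × i i: posterior weight 1; P(next child type O) = 1/2.
Weighted sum = 1/2.

1/2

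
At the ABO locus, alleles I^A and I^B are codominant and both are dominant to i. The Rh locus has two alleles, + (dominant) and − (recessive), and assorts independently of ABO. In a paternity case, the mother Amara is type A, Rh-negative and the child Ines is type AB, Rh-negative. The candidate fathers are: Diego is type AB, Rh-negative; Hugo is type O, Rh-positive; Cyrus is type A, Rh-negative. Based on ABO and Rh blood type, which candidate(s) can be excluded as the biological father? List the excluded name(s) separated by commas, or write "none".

Hugo, Cyrus

A candidate is excluded only if no genotype consistent with his phenotype could produce a type AB, Rh-negative child with a type A, Rh-negative mother.
Hugo (type O, Rh+): no genotype consistent with that phenotype can produce a type-AB Rh- child with a type-A mother.
Cyrus (type A, Rh-): no genotype consistent with that phenotype can produce a type-AB Rh- child with a type-A mother.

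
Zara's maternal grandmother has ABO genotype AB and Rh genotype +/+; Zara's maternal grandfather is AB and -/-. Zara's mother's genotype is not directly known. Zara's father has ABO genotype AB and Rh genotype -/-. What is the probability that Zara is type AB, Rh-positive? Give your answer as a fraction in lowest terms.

1/4

Zara's mother's ABO genotype from AB × AB: 1/4 AA, 1/2 AB, 1/4 BB.
Crossing each possibility with the father AB and summing P(type AB): 1/4·1/2 + 1/2·1/2 + 1/4·1/2 = 1/2.
Similarly for Rh via the mother's Rh distribution: P(Rh+) = 1/2.
Independent loci: 1/2 × 1/2 = 1/4.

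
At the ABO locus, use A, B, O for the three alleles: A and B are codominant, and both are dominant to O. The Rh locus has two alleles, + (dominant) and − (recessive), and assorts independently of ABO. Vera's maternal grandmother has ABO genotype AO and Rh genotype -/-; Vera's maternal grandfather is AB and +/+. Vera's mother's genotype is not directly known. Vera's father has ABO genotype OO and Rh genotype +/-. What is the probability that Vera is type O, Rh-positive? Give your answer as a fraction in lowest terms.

3/16

Vera's mother's ABO genotype from AO × AB: 1/4 AA, 1/4 AB, 1/4 AO, 1/4 BO.
Crossing each possibility with the father OO and summing P(type O): 1/4·0 + 1/4·0 + 1/4·1/2 + 1/4·1/2 = 1/4.
Similarly for Rh via the mother's Rh distribution: P(Rh+) = 3/4.
Independent loci: 1/4 × 3/4 = 3/16.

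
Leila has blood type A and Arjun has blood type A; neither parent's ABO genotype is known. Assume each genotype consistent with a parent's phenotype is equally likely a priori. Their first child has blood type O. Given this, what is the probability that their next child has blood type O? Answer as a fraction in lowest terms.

1/4

Possible genotypes: Leila ∈ {I^A I^A, I^A i}; Arjun ∈ {I^A I^A, I^A i}.
Weight each parental genotype pair by prior × P(type-O child):
  I^A i × I^A i: posterior weight 1; P(next child type O) = 1/4.
Weighted sum = 1/4.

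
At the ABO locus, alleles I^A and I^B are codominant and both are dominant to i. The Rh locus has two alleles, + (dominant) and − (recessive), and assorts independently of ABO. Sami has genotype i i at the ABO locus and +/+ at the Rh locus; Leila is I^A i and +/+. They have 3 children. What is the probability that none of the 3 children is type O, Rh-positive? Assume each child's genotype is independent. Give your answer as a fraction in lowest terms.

1/8

ABO cross i i × I^A i → 1/2 O, 1/2 A.
Rh cross +/+ × +/+ → 1 Rh+; so P(type O, Rh-positive) = 1/2 × 1 = 1/2 per child.
P(not type O, Rh-positive) = 1/2 for one child; (1/2)^3 = 1/8.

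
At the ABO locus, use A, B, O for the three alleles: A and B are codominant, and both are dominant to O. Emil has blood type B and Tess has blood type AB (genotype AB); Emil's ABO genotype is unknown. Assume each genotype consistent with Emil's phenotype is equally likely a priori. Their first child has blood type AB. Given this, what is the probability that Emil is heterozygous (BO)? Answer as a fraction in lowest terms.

1/3

Possible genotypes: Emil ∈ {BB, BO}; Tess ∈ {AB}.
Weight each parental genotype pair by prior × P(type-AB child):
  BB × AB: posterior weight 2/3.
  BO × AB: posterior weight 1/3.
Sum the posterior weight over pairs where Emil is BO: 1/3.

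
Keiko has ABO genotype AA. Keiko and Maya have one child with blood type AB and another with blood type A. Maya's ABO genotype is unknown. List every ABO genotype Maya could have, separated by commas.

For each candidate genotype of Maya, check whether crossing it with AA can produce every observed child phenotype.
  AA → possible child types {A} ✗
  AB → possible child types {A, AB} ✓
  AO → possible child types {A} ✗
  BB → possible child types {AB} ✗
  BO → possible child types {A, AB} ✓
  OO → possible child types {A} ✗

AB, BO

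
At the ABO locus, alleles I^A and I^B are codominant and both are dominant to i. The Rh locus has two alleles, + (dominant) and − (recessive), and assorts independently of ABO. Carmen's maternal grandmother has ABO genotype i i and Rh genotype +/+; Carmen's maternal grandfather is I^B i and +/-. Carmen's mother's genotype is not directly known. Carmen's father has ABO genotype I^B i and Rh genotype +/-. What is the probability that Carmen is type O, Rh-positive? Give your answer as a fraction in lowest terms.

21/64

Carmen's mother's ABO genotype from i i × I^B i: 1/2 I^B i, 1/2 i i.
Crossing each possibility with the father I^B i and summing P(type O): 1/2·1/4 + 1/2·1/2 = 3/8.
Similarly for Rh via the mother's Rh distribution: P(Rh+) = 7/8.
Independent loci: 3/8 × 7/8 = 21/64.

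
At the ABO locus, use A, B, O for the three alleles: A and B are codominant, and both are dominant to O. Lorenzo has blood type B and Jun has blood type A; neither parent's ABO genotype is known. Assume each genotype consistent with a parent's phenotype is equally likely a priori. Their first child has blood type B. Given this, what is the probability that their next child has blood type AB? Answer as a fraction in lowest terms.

5/12

Possible genotypes: Lorenzo ∈ {BB, BO}; Jun ∈ {AA, AO}.
Weight each parental genotype pair by prior × P(type-B child):
  BB × AO: posterior weight 2/3; P(next child type AB) = 1/2.
  BO × AO: posterior weight 1/3; P(next child type AB) = 1/4.
Weighted sum = 5/12.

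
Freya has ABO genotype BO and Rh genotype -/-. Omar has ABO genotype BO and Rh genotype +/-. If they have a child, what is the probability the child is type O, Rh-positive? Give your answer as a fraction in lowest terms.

ABO cross BO × BO → offspring phenotypes: 1/4 O, 3/4 B.
Rh cross -/- × +/- → 1/2 Rh+, 1/2 Rh-.
Independent loci: P(type O, Rh-positive) = 1/4 × 1/2 = 1/8.

1/8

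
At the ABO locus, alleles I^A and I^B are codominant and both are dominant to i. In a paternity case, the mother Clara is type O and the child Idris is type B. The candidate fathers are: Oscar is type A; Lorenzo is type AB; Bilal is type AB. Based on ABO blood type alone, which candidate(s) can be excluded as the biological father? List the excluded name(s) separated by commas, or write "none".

A candidate is excluded only if no genotype consistent with his phenotype could produce a type B child with a type O mother.
Oscar (type A): no genotype consistent with that phenotype can produce a type-B child with a type-O mother.

Oscar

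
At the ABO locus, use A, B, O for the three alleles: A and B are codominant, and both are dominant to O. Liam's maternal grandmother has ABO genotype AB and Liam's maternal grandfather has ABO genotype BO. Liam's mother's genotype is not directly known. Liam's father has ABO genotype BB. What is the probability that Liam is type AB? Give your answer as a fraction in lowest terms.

Liam's mother's ABO genotype from AB × BO: 1/4 AB, 1/4 AO, 1/4 BB, 1/4 BO.
Crossing each possibility with the father BB and summing P(type AB): 1/4·1/2 + 1/4·1/2 + 1/4·0 + 1/4·0 = 1/4.

1/4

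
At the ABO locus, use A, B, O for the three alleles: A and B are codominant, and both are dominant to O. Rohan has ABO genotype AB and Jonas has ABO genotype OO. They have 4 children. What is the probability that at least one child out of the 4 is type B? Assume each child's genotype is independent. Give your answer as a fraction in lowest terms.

ABO cross AB × OO → 1/2 A, 1/2 B.
So P(type B) = 1/2 per child.
P(none) = (1/2)^4 = 1/16; P(at least one) = 1 − 1/16 = 15/16.

15/16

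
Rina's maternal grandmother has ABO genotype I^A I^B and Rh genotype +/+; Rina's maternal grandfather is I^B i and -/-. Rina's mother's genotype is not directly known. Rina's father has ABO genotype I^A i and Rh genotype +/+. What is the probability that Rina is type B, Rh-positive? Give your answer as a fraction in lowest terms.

1/4

Rina's mother's ABO genotype from I^A I^B × I^B i: 1/4 I^A I^B, 1/4 I^A i, 1/4 I^B I^B, 1/4 I^B i.
Crossing each possibility with the father I^A i and summing P(type B): 1/4·1/4 + 1/4·0 + 1/4·1/2 + 1/4·1/4 = 1/4.
Similarly for Rh via the mother's Rh distribution: P(Rh+) = 1.
Independent loci: 1/4 × 1 = 1/4.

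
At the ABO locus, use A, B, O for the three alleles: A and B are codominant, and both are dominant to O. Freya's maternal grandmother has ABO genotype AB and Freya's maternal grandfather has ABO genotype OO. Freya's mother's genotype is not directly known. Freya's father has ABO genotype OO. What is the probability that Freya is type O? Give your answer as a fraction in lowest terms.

Freya's mother's ABO genotype from AB × OO: 1/2 AO, 1/2 BO.
Crossing each possibility with the father OO and summing P(type O): 1/2·1/2 + 1/2·1/2 = 1/2.

1/2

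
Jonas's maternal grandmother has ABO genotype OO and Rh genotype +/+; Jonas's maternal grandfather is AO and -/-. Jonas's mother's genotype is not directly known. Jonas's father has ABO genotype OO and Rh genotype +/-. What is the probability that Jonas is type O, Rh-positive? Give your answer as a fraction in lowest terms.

9/16

Jonas's mother's ABO genotype from OO × AO: 1/2 AO, 1/2 OO.
Crossing each possibility with the father OO and summing P(type O): 1/2·1/2 + 1/2·1 = 3/4.
Similarly for Rh via the mother's Rh distribution: P(Rh+) = 3/4.
Independent loci: 3/4 × 3/4 = 9/16.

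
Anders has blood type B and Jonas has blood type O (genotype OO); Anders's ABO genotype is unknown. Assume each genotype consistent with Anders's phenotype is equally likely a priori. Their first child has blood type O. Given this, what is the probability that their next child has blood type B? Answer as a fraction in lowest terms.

Possible genotypes: Anders ∈ {BB, BO}; Jonas ∈ {OO}.
Weight each parental genotype pair by prior × P(type-O child):
  BO × OO: posterior weight 1; P(next child type B) = 1/2.
Weighted sum = 1/2.

1/2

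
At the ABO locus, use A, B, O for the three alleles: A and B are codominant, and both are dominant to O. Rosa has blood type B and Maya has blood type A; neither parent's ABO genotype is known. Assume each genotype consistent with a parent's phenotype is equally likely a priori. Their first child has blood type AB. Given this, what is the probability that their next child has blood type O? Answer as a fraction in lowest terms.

1/36

Possible genotypes: Rosa ∈ {BB, BO}; Maya ∈ {AA, AO}.
Weight each parental genotype pair by prior × P(type-AB child):
  BB × AA: posterior weight 4/9; P(next child type O) = 0.
  BB × AO: posterior weight 2/9; P(next child type O) = 0.
  BO × AA: posterior weight 2/9; P(next child type O) = 0.
  BO × AO: posterior weight 1/9; P(next child type O) = 1/4.
Weighted sum = 1/36.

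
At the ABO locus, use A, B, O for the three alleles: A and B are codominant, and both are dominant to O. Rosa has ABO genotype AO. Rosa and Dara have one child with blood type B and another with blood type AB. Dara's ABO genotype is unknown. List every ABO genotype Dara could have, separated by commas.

For each candidate genotype of Dara, check whether crossing it with AO can produce every observed child phenotype.
  AA → possible child types {A} ✗
  AB → possible child types {A, B, AB} ✓
  AO → possible child types {O, A} ✗
  BB → possible child types {B, AB} ✓
  BO → possible child types {O, A, B, AB} ✓
  OO → possible child types {O, A} ✗

AB, BB, BO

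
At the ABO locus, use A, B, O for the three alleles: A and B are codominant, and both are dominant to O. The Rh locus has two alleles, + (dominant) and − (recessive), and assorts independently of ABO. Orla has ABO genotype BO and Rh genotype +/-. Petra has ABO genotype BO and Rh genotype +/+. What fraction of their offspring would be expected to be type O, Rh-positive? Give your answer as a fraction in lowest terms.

ABO cross BO × BO → offspring phenotypes: 1/4 O, 3/4 B.
Rh cross +/- × +/+ → 1 Rh+.
Independent loci: P(type O, Rh-positive) = 1/4 × 1 = 1/4.

1/4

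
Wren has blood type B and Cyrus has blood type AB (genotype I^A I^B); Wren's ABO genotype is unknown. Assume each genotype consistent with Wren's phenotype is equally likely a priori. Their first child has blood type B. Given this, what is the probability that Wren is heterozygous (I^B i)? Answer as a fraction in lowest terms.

Possible genotypes: Wren ∈ {I^B I^B, I^B i}; Cyrus ∈ {I^A I^B}.
Weight each parental genotype pair by prior × P(type-B child):
  I^B I^B × I^A I^B: posterior weight 1/2.
  I^B i × I^A I^B: posterior weight 1/2.
Sum the posterior weight over pairs where Wren is I^B i: 1/2.

1/2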